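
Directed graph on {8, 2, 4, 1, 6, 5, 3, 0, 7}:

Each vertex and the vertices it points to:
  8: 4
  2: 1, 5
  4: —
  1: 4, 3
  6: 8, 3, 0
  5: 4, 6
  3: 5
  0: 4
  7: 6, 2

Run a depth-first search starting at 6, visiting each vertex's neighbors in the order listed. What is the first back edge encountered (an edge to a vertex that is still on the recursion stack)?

5→6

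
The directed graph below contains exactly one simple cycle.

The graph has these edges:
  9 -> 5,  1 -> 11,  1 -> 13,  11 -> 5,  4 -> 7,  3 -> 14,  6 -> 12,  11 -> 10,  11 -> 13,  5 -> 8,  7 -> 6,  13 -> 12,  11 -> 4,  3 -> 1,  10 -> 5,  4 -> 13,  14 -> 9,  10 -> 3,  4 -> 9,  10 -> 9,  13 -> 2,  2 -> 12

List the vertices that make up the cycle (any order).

1, 3, 10, 11

DFS with gray/black marking from 3:
3 gray
  1 gray
    11 gray
      13 gray
        2 gray
          12 gray
          12 black
        2 black
        13→12: 12 black — skip
      13 black
      4 gray
        7 gray
          6 gray
            6→12: 12 black — skip
          6 black
        7 black
        9 gray
          5 gray
            8 gray
            8 black
          5 black
        9 black
        4→13: 13 black — skip
      4 black
      11→5: 5 black — skip
      10 gray
        10→9: 9 black — skip
        10→5: 5 black — skip
        10→3: 3 is gray → back edge
Back edge closes the cycle 3 → 1 → 11 → 10 → 3; its vertices are {1, 3, 10, 11}.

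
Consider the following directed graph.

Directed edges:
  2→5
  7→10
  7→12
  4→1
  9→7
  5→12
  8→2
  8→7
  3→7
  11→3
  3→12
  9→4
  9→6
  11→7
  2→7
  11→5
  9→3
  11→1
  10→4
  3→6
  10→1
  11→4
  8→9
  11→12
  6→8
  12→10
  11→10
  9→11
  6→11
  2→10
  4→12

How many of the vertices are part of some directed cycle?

8

A vertex is on a directed cycle iff it belongs to a strongly connected component of size ≥ 2 (or has a self-loop).
The vertices on cycles are {3, 4, 6, 8, 9, 10, 11, 12} — 8 in total.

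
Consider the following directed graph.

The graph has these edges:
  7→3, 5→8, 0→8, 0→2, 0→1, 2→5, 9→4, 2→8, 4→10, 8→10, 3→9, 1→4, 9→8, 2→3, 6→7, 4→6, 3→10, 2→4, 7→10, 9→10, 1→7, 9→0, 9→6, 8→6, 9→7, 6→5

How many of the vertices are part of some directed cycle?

10

A vertex is on a directed cycle iff it belongs to a strongly connected component of size ≥ 2 (or has a self-loop).
The vertices on cycles are {0, 1, 2, 3, 4, 5, 6, 7, 8, 9} — 10 in total.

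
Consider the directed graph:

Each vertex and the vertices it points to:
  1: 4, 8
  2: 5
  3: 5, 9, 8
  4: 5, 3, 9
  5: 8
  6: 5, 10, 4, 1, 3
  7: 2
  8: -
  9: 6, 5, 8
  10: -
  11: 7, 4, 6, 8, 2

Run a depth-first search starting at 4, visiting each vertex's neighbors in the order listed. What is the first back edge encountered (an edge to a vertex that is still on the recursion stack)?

6->4

DFS from 4 (visiting each vertex's neighbors in the order listed); mark gray on enter, black on exit:
4 gray
  5 gray
    8 gray
    8 black
  5 black
  3 gray
    3→5: 5 black — skip
    9 gray
      6 gray
        6→5: 5 black — skip
        10 gray
        10 black
        6→4: 4 is gray → back edge
First back edge: 6 → 4.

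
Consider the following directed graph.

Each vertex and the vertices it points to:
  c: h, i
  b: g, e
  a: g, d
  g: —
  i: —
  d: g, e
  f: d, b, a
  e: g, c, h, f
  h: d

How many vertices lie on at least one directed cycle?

7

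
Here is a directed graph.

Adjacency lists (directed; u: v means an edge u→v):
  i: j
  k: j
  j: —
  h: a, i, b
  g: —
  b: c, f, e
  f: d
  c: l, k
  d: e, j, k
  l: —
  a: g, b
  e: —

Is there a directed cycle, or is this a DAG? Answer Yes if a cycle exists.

No

DFS with white/gray/black marking, starting from j:
j gray
j black
i gray
  i→j: j black — skip
i black
k gray
  k→j: j black — skip
k black
h gray
  a gray
    g gray
    g black
    b gray
      c gray
        l gray
        l black
        c→k: k black — skip
      c black
      f gray
        d gray
          e gray
          e black
          d→j: j black — skip
          d→k: k black — skip
        d black
      f black
      b→e: e black — skip
    b black
  a black
  h→i: i black — skip
  h→b: b black — skip
h black
Every edge goes to a white or black vertex — no back edge, so the graph is acyclic.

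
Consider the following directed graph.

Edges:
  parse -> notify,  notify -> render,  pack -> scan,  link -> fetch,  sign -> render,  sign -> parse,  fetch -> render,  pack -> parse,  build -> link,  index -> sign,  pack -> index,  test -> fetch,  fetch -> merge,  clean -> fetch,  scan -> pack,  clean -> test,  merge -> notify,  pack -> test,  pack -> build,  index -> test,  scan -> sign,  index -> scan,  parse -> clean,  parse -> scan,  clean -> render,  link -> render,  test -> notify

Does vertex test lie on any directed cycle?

test lies on a cycle iff there is a path from test back to itself.
Exploring from test, it never reaches itself; equivalently, its strongly connected component is a singleton.

No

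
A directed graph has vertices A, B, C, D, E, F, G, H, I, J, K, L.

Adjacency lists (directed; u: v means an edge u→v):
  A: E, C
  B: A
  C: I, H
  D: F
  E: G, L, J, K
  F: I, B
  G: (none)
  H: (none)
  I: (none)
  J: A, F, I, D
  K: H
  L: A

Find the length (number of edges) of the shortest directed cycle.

For each vertex v, BFS finds the shortest path from v back to v.
The shortest such closed walk is E → L → A → E, length 3.

3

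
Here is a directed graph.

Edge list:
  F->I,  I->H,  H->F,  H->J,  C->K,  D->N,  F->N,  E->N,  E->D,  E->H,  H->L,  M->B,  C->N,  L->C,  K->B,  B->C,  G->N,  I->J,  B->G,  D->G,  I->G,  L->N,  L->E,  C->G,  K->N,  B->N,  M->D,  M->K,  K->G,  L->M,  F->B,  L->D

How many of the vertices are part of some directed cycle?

A vertex is on a directed cycle iff it belongs to a strongly connected component of size ≥ 2 (or has a self-loop).
The vertices on cycles are {B, C, E, F, H, I, K, L} — 8 in total.

8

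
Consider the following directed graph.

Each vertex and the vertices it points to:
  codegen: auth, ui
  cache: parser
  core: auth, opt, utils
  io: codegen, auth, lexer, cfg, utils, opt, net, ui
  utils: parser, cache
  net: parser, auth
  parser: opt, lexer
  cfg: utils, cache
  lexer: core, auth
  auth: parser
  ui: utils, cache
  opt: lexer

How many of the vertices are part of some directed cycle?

7

A vertex is on a directed cycle iff it belongs to a strongly connected component of size ≥ 2 (or has a self-loop).
The vertices on cycles are {opt, auth, core, cache, lexer, utils, parser} — 7 in total.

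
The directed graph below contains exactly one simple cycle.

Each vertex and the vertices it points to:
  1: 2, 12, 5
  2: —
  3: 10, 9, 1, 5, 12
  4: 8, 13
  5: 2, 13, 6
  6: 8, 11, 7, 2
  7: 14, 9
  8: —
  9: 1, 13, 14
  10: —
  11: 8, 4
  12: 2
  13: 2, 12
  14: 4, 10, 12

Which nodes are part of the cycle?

DFS with gray/black marking from 5:
5 gray
  2 gray
  2 black
  13 gray
    13→2: 2 black — skip
    12 gray
      12→2: 2 black — skip
    12 black
  13 black
  6 gray
    8 gray
    8 black
    11 gray
      11→8: 8 black — skip
      4 gray
        4→8: 8 black — skip
        4→13: 13 black — skip
      4 black
    11 black
    7 gray
      14 gray
        14→4: 4 black — skip
        10 gray
        10 black
        14→12: 12 black — skip
      14 black
      9 gray
        1 gray
          1→2: 2 black — skip
          1→12: 12 black — skip
          1→5: 5 is gray → back edge
Back edge closes the cycle 5 → 6 → 7 → 9 → 1 → 5; its vertices are {1, 5, 6, 7, 9}.

1, 5, 6, 7, 9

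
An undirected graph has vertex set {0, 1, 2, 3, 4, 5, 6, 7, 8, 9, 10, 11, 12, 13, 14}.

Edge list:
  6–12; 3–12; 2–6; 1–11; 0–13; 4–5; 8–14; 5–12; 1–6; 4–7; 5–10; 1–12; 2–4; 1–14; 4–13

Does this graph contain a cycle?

Yes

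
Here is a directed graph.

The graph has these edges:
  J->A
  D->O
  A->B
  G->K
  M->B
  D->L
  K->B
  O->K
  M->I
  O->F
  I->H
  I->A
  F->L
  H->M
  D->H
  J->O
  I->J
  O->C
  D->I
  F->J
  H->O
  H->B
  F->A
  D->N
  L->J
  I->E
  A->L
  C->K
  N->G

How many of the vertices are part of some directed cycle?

A vertex is on a directed cycle iff it belongs to a strongly connected component of size ≥ 2 (or has a self-loop).
The vertices on cycles are {A, F, H, I, J, L, M, O} — 8 in total.

8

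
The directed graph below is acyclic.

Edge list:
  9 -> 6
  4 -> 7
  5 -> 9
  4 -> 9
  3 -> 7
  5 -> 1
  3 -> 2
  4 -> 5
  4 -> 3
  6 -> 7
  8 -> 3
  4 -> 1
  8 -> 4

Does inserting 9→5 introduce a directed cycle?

Yes

Adding 9→5 creates a cycle iff 5 can already reach 9.
Path from 5: 5 → 9.
So 5 → … → 9 → 5 is a cycle.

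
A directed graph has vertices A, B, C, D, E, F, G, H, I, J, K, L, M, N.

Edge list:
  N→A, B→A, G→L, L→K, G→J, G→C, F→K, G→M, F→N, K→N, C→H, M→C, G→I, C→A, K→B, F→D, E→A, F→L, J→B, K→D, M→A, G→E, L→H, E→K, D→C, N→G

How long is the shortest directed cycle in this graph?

4

For each vertex v, BFS finds the shortest path from v back to v.
The shortest such closed walk is N → G → L → K → N, length 4.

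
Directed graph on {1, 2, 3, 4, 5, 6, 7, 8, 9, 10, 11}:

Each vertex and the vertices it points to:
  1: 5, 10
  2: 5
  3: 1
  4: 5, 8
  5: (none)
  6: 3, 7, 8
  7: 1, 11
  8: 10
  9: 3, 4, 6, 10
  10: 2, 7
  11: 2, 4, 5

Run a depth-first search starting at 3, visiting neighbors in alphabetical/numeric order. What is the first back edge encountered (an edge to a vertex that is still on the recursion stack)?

7→1

DFS from 3 (visiting neighbors in alphabetical/numeric order); mark gray on enter, black on exit:
3 gray
  1 gray
    5 gray
    5 black
    10 gray
      2 gray
        2→5: 5 black — skip
      2 black
      7 gray
        7→1: 1 is gray → back edge
First back edge: 7 → 1.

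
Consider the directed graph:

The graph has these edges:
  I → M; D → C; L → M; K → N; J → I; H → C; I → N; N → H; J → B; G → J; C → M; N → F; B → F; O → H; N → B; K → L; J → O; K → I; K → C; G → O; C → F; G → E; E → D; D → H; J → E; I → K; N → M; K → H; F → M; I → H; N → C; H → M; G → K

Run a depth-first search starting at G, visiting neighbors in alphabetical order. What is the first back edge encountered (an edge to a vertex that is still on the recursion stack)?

DFS from G (visiting neighbors in alphabetical order); mark gray on enter, black on exit:
G gray
  E gray
    D gray
      C gray
        F gray
          M gray
          M black
        F black
        C→M: M black — skip
      C black
      H gray
        H→C: C black — skip
        H→M: M black — skip
      H black
    D black
  E black
  J gray
    B gray
      B→F: F black — skip
    B black
    J→E: E black — skip
    I gray
      I→H: H black — skip
      K gray
        K→C: C black — skip
        K→H: H black — skip
        K→I: I is gray → back edge
First back edge: K → I.

K->I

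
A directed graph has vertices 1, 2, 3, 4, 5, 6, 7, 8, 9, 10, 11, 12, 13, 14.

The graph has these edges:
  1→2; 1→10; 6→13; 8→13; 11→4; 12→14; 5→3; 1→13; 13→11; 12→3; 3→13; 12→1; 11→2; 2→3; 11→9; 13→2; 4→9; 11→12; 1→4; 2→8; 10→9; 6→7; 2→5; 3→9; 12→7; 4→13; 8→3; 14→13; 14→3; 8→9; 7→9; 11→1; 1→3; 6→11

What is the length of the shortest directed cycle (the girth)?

For each vertex v, BFS finds the shortest path from v back to v.
The shortest such closed walk is 11 → 1 → 13 → 11, length 3.

3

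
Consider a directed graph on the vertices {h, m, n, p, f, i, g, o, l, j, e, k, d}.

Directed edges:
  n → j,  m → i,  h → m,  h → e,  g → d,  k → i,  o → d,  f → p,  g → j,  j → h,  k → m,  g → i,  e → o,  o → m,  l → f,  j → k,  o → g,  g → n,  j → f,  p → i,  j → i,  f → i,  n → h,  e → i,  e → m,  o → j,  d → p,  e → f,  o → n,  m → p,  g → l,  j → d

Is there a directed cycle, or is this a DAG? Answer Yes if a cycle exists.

DFS with white/gray/black marking, starting from f:
f gray
  i gray
  i black
  p gray
    p→i: i black — skip
  p black
f black
h gray
  m gray
    m→i: i black — skip
    m→p: p black — skip
  m black
  e gray
    e→f: f black — skip
    o gray
      g gray
        g→i: i black — skip
        d gray
          d→p: p black — skip
        d black
        n gray
          j gray
            j→f: f black — skip
            k gray
              k→i: i black — skip
              k→m: m black — skip
            k black
            j→h: h is gray → back edge
Back edge found, so a cycle exists: h → e → o → g → n → j → h.

Yes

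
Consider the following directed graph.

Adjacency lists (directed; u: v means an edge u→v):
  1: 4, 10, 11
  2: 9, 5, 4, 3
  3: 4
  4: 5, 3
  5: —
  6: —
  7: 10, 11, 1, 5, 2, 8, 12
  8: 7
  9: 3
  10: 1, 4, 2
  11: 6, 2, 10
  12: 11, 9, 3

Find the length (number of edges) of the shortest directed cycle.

2

For each vertex v, BFS finds the shortest path from v back to v.
The shortest such closed walk is 7 → 8 → 7, length 2.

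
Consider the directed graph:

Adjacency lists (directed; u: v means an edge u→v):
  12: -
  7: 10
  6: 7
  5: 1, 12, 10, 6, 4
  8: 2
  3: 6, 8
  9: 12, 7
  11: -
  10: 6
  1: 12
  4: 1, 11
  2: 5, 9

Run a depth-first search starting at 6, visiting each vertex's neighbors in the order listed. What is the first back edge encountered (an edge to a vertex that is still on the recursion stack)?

10→6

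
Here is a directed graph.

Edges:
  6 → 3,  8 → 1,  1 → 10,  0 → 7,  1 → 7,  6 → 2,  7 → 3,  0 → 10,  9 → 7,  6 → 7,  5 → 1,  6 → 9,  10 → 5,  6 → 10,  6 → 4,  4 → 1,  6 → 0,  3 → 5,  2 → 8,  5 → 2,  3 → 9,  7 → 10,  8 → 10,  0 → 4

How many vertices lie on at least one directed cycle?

8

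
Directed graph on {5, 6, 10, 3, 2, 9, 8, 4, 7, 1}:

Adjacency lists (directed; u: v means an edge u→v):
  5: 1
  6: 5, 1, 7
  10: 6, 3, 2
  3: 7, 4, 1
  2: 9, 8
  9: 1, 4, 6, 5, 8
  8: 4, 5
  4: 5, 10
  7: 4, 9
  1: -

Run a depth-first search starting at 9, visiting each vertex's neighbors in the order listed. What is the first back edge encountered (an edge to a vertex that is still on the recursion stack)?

DFS from 9 (visiting each vertex's neighbors in the order listed); mark gray on enter, black on exit:
9 gray
  1 gray
  1 black
  4 gray
    5 gray
      5→1: 1 black — skip
    5 black
    10 gray
      6 gray
        6→5: 5 black — skip
        6→1: 1 black — skip
        7 gray
          7→4: 4 is gray → back edge
First back edge: 7 → 4.

7→4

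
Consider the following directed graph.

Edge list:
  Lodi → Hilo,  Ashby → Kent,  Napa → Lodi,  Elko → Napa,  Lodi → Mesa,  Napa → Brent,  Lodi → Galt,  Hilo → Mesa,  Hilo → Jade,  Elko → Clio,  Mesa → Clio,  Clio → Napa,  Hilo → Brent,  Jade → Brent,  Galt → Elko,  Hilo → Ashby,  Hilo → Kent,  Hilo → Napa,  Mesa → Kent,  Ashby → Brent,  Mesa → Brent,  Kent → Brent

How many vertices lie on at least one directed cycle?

A vertex is on a directed cycle iff it belongs to a strongly connected component of size ≥ 2 (or has a self-loop).
The vertices on cycles are {Clio, Elko, Galt, Hilo, Lodi, Mesa, Napa} — 7 in total.

7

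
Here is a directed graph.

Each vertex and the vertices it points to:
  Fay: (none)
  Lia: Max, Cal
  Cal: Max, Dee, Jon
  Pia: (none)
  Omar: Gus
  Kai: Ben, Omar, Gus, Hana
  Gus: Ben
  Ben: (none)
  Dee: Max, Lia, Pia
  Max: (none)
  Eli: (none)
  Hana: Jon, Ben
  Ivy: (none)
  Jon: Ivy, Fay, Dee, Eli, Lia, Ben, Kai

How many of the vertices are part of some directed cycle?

6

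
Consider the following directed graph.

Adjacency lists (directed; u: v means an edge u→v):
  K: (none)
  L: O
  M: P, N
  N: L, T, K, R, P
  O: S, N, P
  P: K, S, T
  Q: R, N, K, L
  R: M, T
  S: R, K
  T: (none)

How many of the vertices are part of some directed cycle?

A vertex is on a directed cycle iff it belongs to a strongly connected component of size ≥ 2 (or has a self-loop).
The vertices on cycles are {L, M, N, O, P, R, S} — 7 in total.

7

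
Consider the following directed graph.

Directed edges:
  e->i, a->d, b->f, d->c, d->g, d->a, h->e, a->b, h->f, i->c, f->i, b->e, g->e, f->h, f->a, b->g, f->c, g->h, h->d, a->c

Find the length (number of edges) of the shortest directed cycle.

2

For each vertex v, BFS finds the shortest path from v back to v.
The shortest such closed walk is f → h → f, length 2.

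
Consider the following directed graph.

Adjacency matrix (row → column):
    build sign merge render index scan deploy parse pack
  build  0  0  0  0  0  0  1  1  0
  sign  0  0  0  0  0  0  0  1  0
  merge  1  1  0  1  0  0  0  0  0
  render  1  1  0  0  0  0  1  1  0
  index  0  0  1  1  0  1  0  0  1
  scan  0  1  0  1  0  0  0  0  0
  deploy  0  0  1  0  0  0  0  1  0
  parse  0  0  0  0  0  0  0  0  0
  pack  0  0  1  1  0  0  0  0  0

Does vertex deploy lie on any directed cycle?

Yes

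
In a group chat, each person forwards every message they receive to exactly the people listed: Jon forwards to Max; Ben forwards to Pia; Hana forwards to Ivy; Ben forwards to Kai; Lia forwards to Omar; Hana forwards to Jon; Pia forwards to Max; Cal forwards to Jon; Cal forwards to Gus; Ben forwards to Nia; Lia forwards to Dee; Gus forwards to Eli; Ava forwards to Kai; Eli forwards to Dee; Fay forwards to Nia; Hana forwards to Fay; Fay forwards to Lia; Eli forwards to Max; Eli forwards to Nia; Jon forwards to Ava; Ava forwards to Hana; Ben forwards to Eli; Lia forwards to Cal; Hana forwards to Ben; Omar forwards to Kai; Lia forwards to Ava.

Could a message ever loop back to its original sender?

DFS with white/gray/black marking, starting from Gus:
Gus gray
  Eli gray
    Max gray
    Max black
    Nia gray
    Nia black
    Dee gray
    Dee black
  Eli black
Gus black
Lia gray
  Ava gray
    Hana gray
      Ben gray
        Kai gray
        Kai black
        Ben→Nia: Nia black — skip
        Ben→Eli: Eli black — skip
        Pia gray
          Pia→Max: Max black — skip
        Pia black
      Ben black
      Jon gray
        Jon→Max: Max black — skip
        Jon→Ava: Ava is gray → back edge
Back edge found, so a cycle exists: Ava → Hana → Jon → Ava.

Yes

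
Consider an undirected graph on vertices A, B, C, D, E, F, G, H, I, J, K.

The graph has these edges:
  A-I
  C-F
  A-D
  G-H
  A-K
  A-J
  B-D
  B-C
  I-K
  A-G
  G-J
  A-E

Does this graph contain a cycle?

Yes

DFS, tracking each vertex's parent; an edge to a visited non-parent vertex closes a cycle.
Start from K:
visit K (parent –)
  visit A (parent K)
    visit I (parent A)
      I–A: parent, skip
      I–K: K visited and ≠ parent → cycle
Cycle: K – A – I – K.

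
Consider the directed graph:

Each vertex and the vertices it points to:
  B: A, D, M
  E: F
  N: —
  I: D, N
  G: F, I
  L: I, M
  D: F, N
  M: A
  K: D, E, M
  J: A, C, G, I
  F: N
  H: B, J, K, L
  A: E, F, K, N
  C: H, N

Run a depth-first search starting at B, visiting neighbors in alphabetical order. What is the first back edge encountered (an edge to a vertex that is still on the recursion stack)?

M->A

DFS from B (visiting neighbors in alphabetical order); mark gray on enter, black on exit:
B gray
  A gray
    E gray
      F gray
        N gray
        N black
      F black
    E black
    A→F: F black — skip
    K gray
      D gray
        D→F: F black — skip
        D→N: N black — skip
      D black
      K→E: E black — skip
      M gray
        M→A: A is gray → back edge
First back edge: M → A.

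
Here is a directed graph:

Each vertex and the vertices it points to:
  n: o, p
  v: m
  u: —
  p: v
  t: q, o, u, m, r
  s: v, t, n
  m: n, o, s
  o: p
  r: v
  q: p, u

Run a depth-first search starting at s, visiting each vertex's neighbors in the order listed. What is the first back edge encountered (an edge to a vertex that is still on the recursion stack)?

p->v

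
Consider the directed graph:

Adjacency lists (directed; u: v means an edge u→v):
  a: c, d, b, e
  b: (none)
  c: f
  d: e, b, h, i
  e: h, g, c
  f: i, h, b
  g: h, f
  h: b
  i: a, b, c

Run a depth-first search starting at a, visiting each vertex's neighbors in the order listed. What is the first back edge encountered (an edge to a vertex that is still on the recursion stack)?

DFS from a (visiting each vertex's neighbors in the order listed); mark gray on enter, black on exit:
a gray
  c gray
    f gray
      i gray
        i→a: a is gray → back edge
First back edge: i → a.

i->a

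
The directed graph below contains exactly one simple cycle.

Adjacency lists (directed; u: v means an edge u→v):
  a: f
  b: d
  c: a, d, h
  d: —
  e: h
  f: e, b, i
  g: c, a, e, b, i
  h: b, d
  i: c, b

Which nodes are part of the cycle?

DFS with gray/black marking from c:
c gray
  a gray
    f gray
      e gray
        h gray
          b gray
            d gray
            d black
          b black
          h→d: d black — skip
        h black
      e black
      f→b: b black — skip
      i gray
        i→c: c is gray → back edge
Back edge closes the cycle c → a → f → i → c; its vertices are {a, c, f, i}.

a, c, f, i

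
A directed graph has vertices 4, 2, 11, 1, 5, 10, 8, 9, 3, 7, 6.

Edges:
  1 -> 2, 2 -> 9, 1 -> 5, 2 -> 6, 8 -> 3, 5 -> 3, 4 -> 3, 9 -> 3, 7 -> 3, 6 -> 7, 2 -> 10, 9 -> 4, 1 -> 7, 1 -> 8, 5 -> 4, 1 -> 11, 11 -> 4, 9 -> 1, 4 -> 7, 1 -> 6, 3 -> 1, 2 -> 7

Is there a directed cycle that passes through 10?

No

10 lies on a cycle iff there is a path from 10 back to itself.
Exploring from 10, it never reaches itself; equivalently, its strongly connected component is a singleton.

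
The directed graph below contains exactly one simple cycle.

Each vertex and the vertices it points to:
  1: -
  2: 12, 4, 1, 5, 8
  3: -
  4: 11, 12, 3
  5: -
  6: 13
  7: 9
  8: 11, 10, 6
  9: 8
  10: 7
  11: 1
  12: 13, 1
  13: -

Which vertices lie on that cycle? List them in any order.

DFS with gray/black marking from 8:
8 gray
  11 gray
    1 gray
    1 black
  11 black
  10 gray
    7 gray
      9 gray
        9→8: 8 is gray → back edge
Back edge closes the cycle 8 → 10 → 7 → 9 → 8; its vertices are {7, 8, 9, 10}.

7, 8, 9, 10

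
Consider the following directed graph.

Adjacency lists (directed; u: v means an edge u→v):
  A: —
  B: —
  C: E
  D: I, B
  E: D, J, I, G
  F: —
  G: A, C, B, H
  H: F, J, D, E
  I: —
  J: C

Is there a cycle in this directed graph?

Yes

DFS with white/gray/black marking, starting from H:
H gray
  F gray
  F black
  J gray
    C gray
      E gray
        D gray
          I gray
          I black
          B gray
          B black
        D black
        E→J: J is gray → back edge
Back edge found, so a cycle exists: J → C → E → J.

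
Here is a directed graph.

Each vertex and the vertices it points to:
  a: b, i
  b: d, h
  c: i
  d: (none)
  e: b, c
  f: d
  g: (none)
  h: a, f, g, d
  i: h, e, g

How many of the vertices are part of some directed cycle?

A vertex is on a directed cycle iff it belongs to a strongly connected component of size ≥ 2 (or has a self-loop).
The vertices on cycles are {a, b, c, e, h, i} — 6 in total.

6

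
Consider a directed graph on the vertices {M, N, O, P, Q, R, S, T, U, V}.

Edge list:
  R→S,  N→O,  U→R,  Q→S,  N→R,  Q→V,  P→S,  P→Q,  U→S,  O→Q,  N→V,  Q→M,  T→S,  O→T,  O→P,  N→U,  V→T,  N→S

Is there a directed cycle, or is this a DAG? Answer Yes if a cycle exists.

No

DFS with white/gray/black marking, starting from N:
N gray
  V gray
    T gray
      S gray
      S black
    T black
  V black
  O gray
    Q gray
      Q→S: S black — skip
      Q→V: V black — skip
      M gray
      M black
    Q black
    O→T: T black — skip
    P gray
      P→Q: Q black — skip
      P→S: S black — skip
    P black
  O black
  R gray
    R→S: S black — skip
  R black
  N→S: S black — skip
  U gray
    U→S: S black — skip
    U→R: R black — skip
  U black
N black
Every edge goes to a white or black vertex — no back edge, so the graph is acyclic.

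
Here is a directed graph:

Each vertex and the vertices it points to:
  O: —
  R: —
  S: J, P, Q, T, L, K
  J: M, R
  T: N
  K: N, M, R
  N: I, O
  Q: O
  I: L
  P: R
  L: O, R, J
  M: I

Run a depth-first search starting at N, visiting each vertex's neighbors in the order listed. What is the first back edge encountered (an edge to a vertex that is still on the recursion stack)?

DFS from N (visiting each vertex's neighbors in the order listed); mark gray on enter, black on exit:
N gray
  I gray
    L gray
      O gray
      O black
      R gray
      R black
      J gray
        M gray
          M→I: I is gray → back edge
First back edge: M → I.

M->I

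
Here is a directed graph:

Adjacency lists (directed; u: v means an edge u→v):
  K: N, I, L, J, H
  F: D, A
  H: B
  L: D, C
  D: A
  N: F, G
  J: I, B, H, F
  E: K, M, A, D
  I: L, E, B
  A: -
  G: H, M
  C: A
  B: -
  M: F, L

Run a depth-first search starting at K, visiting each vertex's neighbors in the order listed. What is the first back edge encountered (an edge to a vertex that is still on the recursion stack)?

DFS from K (visiting each vertex's neighbors in the order listed); mark gray on enter, black on exit:
K gray
  N gray
    F gray
      D gray
        A gray
        A black
      D black
      F→A: A black — skip
    F black
    G gray
      H gray
        B gray
        B black
      H black
      M gray
        M→F: F black — skip
        L gray
          L→D: D black — skip
          C gray
            C→A: A black — skip
          C black
        L black
      M black
    G black
  N black
  I gray
    I→L: L black — skip
    E gray
      E→K: K is gray → back edge
First back edge: E → K.

E→K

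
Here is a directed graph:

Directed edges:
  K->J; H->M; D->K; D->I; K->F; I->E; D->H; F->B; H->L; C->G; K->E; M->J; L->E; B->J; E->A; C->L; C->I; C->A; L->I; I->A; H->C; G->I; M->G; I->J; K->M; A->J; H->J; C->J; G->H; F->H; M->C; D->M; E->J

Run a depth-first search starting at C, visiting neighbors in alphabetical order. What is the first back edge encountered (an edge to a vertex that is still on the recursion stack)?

DFS from C (visiting neighbors in alphabetical order); mark gray on enter, black on exit:
C gray
  A gray
    J gray
    J black
  A black
  G gray
    H gray
      H→C: C is gray → back edge
First back edge: H → C.

H→C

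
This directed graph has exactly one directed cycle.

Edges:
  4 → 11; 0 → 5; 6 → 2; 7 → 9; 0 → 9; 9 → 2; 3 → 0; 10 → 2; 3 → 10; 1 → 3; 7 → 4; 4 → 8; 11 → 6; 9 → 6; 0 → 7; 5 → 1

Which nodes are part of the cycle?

0, 1, 3, 5

DFS with gray/black marking from 0:
0 gray
  9 gray
    2 gray
    2 black
    6 gray
      6→2: 2 black — skip
    6 black
  9 black
  7 gray
    7→9: 9 black — skip
    4 gray
      8 gray
      8 black
      11 gray
        11→6: 6 black — skip
      11 black
    4 black
  7 black
  5 gray
    1 gray
      3 gray
        3→0: 0 is gray → back edge
Back edge closes the cycle 0 → 5 → 1 → 3 → 0; its vertices are {0, 1, 3, 5}.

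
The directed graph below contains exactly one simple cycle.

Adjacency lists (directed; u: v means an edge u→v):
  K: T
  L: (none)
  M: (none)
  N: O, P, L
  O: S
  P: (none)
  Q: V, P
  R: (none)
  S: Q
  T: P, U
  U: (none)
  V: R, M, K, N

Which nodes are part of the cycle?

DFS with gray/black marking from V:
V gray
  R gray
  R black
  M gray
  M black
  K gray
    T gray
      P gray
      P black
      U gray
      U black
    T black
  K black
  N gray
    O gray
      S gray
        Q gray
          Q→V: V is gray → back edge
Back edge closes the cycle V → N → O → S → Q → V; its vertices are {N, O, Q, S, V}.

N, O, Q, S, V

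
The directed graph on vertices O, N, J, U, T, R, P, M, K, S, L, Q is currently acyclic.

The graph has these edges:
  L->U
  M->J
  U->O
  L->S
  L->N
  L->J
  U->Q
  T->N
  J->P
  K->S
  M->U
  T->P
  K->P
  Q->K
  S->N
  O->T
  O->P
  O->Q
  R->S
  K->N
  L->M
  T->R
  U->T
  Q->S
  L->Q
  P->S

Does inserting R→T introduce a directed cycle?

Adding R→T creates a cycle iff T can already reach R.
Path from T: T → R.
So T → … → R → T is a cycle.

Yes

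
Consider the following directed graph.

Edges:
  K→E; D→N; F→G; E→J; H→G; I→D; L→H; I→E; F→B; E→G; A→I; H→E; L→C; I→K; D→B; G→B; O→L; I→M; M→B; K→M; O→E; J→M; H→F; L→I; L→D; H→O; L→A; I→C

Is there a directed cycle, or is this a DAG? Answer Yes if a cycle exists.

DFS with white/gray/black marking, starting from L:
L gray
  I gray
    C gray
    C black
    D gray
      N gray
      N black
      B gray
      B black
    D black
    M gray
      M→B: B black — skip
    M black
    E gray
      G gray
        G→B: B black — skip
      G black
      J gray
        J→M: M black — skip
      J black
    E black
    K gray
      K→M: M black — skip
      K→E: E black — skip
    K black
  I black
  L→D: D black — skip
  H gray
    O gray
      O→L: L is gray → back edge
Back edge found, so a cycle exists: L → H → O → L.

Yes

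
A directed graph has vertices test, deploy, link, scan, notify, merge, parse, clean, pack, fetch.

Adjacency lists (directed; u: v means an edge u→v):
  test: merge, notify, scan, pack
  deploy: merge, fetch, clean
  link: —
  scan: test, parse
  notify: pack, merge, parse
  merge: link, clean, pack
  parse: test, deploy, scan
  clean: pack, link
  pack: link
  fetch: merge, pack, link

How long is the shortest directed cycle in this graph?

For each vertex v, BFS finds the shortest path from v back to v.
The shortest such closed walk is scan → parse → scan, length 2.

2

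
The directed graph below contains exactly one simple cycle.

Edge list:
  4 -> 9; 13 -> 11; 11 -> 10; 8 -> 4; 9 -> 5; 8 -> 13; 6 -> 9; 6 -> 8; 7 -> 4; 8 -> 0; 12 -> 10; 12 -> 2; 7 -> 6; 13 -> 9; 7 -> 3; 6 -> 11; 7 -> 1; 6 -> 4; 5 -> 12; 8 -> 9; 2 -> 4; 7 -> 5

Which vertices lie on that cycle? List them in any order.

2, 4, 5, 9, 12

DFS with gray/black marking from 5:
5 gray
  12 gray
    10 gray
    10 black
    2 gray
      4 gray
        9 gray
          9→5: 5 is gray → back edge
Back edge closes the cycle 5 → 12 → 2 → 4 → 9 → 5; its vertices are {2, 4, 5, 9, 12}.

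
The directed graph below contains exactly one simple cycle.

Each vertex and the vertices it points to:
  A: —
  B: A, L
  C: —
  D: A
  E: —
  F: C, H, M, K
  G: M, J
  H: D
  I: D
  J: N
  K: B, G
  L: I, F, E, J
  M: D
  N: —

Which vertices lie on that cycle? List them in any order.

B, F, K, L

DFS with gray/black marking from F:
F gray
  C gray
  C black
  H gray
    D gray
      A gray
      A black
    D black
  H black
  M gray
    M→D: D black — skip
  M black
  K gray
    B gray
      B→A: A black — skip
      L gray
        I gray
          I→D: D black — skip
        I black
        L→F: F is gray → back edge
Back edge closes the cycle F → K → B → L → F; its vertices are {B, F, K, L}.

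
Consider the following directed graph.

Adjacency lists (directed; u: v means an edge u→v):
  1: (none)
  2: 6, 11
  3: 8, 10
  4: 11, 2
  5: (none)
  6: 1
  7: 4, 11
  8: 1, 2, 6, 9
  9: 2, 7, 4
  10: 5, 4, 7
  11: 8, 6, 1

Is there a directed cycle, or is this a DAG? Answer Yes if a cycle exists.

DFS with white/gray/black marking, starting from 1:
1 gray
1 black
2 gray
  6 gray
    6→1: 1 black — skip
  6 black
  11 gray
    8 gray
      8→1: 1 black — skip
      8→2: 2 is gray → back edge
Back edge found, so a cycle exists: 2 → 11 → 8 → 2.

Yes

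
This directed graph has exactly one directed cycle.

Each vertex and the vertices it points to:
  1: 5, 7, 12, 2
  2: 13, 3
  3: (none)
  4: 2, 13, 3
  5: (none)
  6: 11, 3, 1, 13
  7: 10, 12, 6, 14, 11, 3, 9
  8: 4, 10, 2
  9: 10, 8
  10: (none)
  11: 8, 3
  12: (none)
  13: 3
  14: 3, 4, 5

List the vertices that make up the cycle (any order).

DFS with gray/black marking from 7:
7 gray
  10 gray
  10 black
  12 gray
  12 black
  6 gray
    11 gray
      8 gray
        4 gray
          2 gray
            13 gray
              3 gray
              3 black
            13 black
            2→3: 3 black — skip
          2 black
          4→13: 13 black — skip
          4→3: 3 black — skip
        4 black
        8→10: 10 black — skip
        8→2: 2 black — skip
      8 black
      11→3: 3 black — skip
    11 black
    6→3: 3 black — skip
    1 gray
      5 gray
      5 black
      1→7: 7 is gray → back edge
Back edge closes the cycle 7 → 6 → 1 → 7; its vertices are {1, 6, 7}.

1, 6, 7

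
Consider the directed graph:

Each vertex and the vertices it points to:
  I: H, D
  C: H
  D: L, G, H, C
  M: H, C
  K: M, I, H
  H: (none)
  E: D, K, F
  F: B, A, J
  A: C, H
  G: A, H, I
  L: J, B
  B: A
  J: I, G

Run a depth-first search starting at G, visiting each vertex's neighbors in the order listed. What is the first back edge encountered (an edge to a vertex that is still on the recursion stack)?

DFS from G (visiting each vertex's neighbors in the order listed); mark gray on enter, black on exit:
G gray
  A gray
    C gray
      H gray
      H black
    C black
    A→H: H black — skip
  A black
  G→H: H black — skip
  I gray
    I→H: H black — skip
    D gray
      L gray
        J gray
          J→I: I is gray → back edge
First back edge: J → I.

J->I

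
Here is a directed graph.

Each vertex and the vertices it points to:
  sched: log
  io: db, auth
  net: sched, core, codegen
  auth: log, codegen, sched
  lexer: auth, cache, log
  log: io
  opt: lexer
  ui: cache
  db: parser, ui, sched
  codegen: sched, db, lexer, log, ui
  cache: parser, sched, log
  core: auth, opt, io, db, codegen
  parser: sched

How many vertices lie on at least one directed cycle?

A vertex is on a directed cycle iff it belongs to a strongly connected component of size ≥ 2 (or has a self-loop).
The vertices on cycles are {db, io, ui, log, auth, cache, lexer, sched, parser, codegen} — 10 in total.

10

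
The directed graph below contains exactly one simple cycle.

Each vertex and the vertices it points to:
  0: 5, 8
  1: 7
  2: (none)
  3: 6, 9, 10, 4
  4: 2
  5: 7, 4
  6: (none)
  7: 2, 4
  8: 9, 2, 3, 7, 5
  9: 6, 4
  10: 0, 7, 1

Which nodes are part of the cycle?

0, 3, 8, 10

DFS with gray/black marking from 3:
3 gray
  6 gray
  6 black
  9 gray
    9→6: 6 black — skip
    4 gray
      2 gray
      2 black
    4 black
  9 black
  10 gray
    0 gray
      5 gray
        7 gray
          7→2: 2 black — skip
          7→4: 4 black — skip
        7 black
        5→4: 4 black — skip
      5 black
      8 gray
        8→9: 9 black — skip
        8→2: 2 black — skip
        8→3: 3 is gray → back edge
Back edge closes the cycle 3 → 10 → 0 → 8 → 3; its vertices are {0, 3, 8, 10}.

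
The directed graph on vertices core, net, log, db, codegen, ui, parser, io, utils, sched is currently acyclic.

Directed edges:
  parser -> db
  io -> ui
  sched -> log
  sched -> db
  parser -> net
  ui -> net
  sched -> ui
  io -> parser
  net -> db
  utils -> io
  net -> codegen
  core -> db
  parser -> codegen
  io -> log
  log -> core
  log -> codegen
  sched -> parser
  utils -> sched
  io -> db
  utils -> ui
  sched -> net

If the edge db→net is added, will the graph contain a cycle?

Adding db→net creates a cycle iff net can already reach db.
Path from net: net → db.
So net → … → db → net is a cycle.

Yes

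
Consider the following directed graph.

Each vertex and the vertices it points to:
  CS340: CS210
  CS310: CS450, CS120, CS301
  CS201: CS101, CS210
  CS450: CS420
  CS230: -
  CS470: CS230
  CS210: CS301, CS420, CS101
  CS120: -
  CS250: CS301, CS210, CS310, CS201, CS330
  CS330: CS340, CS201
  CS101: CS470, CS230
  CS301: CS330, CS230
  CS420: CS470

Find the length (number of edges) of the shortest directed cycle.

4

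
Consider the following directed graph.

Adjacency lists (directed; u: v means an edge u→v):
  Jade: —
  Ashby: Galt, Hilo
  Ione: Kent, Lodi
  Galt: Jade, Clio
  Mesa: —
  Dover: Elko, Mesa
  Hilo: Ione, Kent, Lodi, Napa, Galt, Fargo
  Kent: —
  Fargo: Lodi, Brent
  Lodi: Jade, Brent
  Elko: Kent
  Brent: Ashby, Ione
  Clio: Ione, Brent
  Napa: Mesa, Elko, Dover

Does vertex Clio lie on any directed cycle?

Clio is on a cycle iff Clio can reach itself via ≥1 edge.
Clio → Brent → Ashby → Galt → Clio — yes.

Yes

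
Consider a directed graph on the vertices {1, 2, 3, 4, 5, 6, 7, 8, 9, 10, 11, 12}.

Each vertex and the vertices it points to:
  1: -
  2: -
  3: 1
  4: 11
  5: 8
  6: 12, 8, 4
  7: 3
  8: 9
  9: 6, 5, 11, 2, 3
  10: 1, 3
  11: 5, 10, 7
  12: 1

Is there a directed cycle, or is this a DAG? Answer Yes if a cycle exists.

DFS with white/gray/black marking, starting from 2:
2 gray
2 black
1 gray
1 black
3 gray
  3→1: 1 black — skip
3 black
4 gray
  11 gray
    5 gray
      8 gray
        9 gray
          6 gray
            12 gray
              12→1: 1 black — skip
            12 black
            6→8: 8 is gray → back edge
Back edge found, so a cycle exists: 8 → 9 → 6 → 8.

Yes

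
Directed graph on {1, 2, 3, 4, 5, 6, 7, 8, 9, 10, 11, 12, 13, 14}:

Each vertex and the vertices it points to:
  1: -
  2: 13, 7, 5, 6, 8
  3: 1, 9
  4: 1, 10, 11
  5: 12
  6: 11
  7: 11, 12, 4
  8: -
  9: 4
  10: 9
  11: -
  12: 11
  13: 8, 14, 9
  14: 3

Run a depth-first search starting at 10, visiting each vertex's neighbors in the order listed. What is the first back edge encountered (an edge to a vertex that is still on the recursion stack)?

DFS from 10 (visiting each vertex's neighbors in the order listed); mark gray on enter, black on exit:
10 gray
  9 gray
    4 gray
      1 gray
      1 black
      4→10: 10 is gray → back edge
First back edge: 4 → 10.

4→10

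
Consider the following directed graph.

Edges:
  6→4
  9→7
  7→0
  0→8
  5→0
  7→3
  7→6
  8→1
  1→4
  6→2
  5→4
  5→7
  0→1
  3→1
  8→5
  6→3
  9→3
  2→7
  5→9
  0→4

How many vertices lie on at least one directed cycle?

7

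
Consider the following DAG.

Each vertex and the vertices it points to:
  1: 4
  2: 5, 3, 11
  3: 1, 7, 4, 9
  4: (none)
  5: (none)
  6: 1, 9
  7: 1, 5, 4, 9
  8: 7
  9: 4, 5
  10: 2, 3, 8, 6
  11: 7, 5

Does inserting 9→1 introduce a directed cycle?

No

Adding 9→1 creates a cycle iff 1 can already reach 9.
Explore from 1: no path reaches 9. The graph stays acyclic.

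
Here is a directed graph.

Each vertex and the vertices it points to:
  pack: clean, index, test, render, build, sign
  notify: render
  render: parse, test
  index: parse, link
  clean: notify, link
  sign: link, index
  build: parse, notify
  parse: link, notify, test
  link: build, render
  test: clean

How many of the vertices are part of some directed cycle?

A vertex is on a directed cycle iff it belongs to a strongly connected component of size ≥ 2 (or has a self-loop).
The vertices on cycles are {link, test, build, clean, parse, notify, render} — 7 in total.

7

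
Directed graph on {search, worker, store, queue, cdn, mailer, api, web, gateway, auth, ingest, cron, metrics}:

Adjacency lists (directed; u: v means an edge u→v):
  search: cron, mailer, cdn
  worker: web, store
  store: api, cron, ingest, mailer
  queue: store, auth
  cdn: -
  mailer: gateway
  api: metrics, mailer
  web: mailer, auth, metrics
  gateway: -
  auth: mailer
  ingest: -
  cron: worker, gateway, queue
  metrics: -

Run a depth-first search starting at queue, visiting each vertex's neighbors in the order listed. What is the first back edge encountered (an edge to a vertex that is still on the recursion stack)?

worker→store

DFS from queue (visiting each vertex's neighbors in the order listed); mark gray on enter, black on exit:
queue gray
  store gray
    api gray
      metrics gray
      metrics black
      mailer gray
        gateway gray
        gateway black
      mailer black
    api black
    cron gray
      worker gray
        web gray
          web→mailer: mailer black — skip
          auth gray
            auth→mailer: mailer black — skip
          auth black
          web→metrics: metrics black — skip
        web black
        worker→store: store is gray → back edge
First back edge: worker → store.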